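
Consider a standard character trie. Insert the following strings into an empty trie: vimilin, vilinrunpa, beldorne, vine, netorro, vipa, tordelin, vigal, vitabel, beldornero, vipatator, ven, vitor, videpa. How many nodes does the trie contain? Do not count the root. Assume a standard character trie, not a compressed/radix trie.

65

For each word, the new-node count is its length minus the longest prefix already in the trie:
  "vimilin" → 7 new (v, i, m, i, l, i, n)
  "vilinrunpa" → prefix "vi" already present; 8 new (l, i, n, r, u, n, p, a)
  "beldorne" → 8 new (b, e, l, d, o, r, n, e)
  "vine" → prefix "vi" already present; 2 new (n, e)
  "netorro" → 7 new (n, e, t, o, r, r, o)
  "vipa" → prefix "vi" already present; 2 new (p, a)
  "tordelin" → 8 new (t, o, r, d, e, l, i, n)
  "vigal" → prefix "vi" already present; 3 new (g, a, l)
  "vitabel" → prefix "vi" already present; 5 new (t, a, b, e, l)
  "beldornero" → prefix "beldorne" already present; 2 new (r, o)
  "vipatator" → prefix "vipa" already present; 5 new (t, a, t, o, r)
  "ven" → prefix "v" already present; 2 new (e, n)
  "vitor" → prefix "vit" already present; 2 new (o, r)
  "videpa" → prefix "vi" already present; 4 new (d, e, p, a)
Total nodes = 7 + 8 + 8 + 2 + 7 + 2 + 8 + 3 + 5 + 2 + 5 + 2 + 2 + 4 = 65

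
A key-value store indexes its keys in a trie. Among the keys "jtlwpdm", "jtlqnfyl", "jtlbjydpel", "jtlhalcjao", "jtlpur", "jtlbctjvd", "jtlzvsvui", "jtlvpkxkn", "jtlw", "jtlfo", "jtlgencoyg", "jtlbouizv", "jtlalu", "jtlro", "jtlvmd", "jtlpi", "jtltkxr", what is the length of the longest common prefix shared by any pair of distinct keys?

Look for the deepest trie node that still has at least two words in its subtree.
"jtlbctjvd" and "jtlbjydpel" agree on "jtlb" (4 characters) before diverging; nothing deeper is shared.
Longest shared-prefix length: 4

4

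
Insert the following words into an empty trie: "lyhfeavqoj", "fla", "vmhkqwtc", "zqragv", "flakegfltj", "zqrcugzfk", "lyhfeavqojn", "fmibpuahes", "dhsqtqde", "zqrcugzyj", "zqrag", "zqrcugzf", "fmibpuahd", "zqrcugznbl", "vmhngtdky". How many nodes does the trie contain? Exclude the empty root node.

70

Count nodes per top-level branch (shared prefixes stored once):
  'd'-branch (dhsqtqde): 8 nodes
  'f'-branch (fla, flakegfltj, fmibpuahd, fmibpuahes): 20 nodes
  'l'-branch (lyhfeavqoj, lyhfeavqojn): 11 nodes
  'v'-branch (vmhkqwtc, vmhngtdky): 14 nodes
  'z'-branch (zqrag, zqragv, zqrcugzf, zqrcugzfk, zqrcugznbl, zqrcugzyj): 17 nodes
Sum: 70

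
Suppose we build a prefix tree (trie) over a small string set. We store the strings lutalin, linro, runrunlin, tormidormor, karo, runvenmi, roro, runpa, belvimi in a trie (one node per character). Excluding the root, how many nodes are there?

Count nodes per top-level branch (shared prefixes stored once):
  'b'-branch (belvimi): 7 nodes
  'k'-branch (karo): 4 nodes
  'l'-branch (linro, lutalin): 11 nodes
  'r'-branch (roro, runpa, runrunlin, runvenmi): 19 nodes
  't'-branch (tormidormor): 11 nodes
Sum: 52

52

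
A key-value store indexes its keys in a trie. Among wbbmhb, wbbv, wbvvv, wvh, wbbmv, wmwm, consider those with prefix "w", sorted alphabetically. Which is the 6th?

wvh

Words with prefix "w", in lexicographic order: "wbbmhb", "wbbmv", "wbbv", "wbvvv", "wmwm", "wvh"
Position 6: wvh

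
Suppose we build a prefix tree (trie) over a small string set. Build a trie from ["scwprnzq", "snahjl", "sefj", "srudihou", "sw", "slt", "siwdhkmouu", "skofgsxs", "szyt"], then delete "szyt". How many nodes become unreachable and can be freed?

After clearing the end-marker at "szyt", prune upward until reaching a node still needed by another word.
The suffix "zyt" (3 nodes) is used only by "szyt"; the node for "s" still has the child "c", so pruning stops there.
Nodes removed: 3

3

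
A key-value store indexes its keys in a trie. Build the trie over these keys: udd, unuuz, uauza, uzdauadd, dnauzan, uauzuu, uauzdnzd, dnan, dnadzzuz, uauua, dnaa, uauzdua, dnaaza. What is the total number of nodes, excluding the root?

44

Count nodes per top-level branch (shared prefixes stored once):
  'd'-branch (dnaa, dnaaza, dnadzzuz, dnan, dnauzan): 16 nodes
  'u'-branch (uauua, uauza, uauzdnzd, uauzdua, uauzuu, udd, unuuz, uzdauadd): 28 nodes
Sum: 44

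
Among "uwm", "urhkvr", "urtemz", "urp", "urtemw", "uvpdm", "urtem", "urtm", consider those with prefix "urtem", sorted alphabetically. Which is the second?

urtemw

DFS of the "urtem" subtree visits, in order: "urtem", "urtemw", "urtemz"
The 2nd is urtemw.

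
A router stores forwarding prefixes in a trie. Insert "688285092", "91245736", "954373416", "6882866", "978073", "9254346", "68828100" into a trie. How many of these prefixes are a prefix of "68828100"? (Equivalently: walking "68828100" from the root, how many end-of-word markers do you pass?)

Check each prefix of "68828100" against the stored set — each match is an end-marker on the path.
Prefixes of the query that are stored words: "68828100"
Count: 1

1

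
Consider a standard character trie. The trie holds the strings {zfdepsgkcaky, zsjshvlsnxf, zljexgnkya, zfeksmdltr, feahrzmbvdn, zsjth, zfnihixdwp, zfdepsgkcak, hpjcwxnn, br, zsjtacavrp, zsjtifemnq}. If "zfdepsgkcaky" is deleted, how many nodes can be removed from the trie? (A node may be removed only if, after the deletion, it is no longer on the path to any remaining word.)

1

A node on "zfdepsgkcaky"'s path can go only if nothing else ends at it or branches off below it.
The suffix "y" (1 node) is used only by "zfdepsgkcaky"; "zfdepsgkcak" is itself a stored word, so pruning stops there.
Nodes removed: 1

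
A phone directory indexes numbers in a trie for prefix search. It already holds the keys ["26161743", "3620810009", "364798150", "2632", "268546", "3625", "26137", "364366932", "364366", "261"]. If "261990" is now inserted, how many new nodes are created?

Walking "261990" from the root, the first 3 characters ("261") follow existing edges; "9" is the first miss.
New nodes needed: |"261990"| − 3 = 6 − 3 = 3.

3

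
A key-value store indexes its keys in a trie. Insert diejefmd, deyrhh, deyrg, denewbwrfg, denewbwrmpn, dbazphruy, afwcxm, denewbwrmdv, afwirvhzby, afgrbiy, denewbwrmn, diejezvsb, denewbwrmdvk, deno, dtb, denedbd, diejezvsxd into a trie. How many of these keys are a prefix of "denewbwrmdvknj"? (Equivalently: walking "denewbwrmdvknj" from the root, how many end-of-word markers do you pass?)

2

Traverse "denewbwrmdvknj" character by character; count nodes along the way that are marked as word ends.
Prefixes of the query that are stored words: "denewbwrmdv", "denewbwrmdvk"
Count: 2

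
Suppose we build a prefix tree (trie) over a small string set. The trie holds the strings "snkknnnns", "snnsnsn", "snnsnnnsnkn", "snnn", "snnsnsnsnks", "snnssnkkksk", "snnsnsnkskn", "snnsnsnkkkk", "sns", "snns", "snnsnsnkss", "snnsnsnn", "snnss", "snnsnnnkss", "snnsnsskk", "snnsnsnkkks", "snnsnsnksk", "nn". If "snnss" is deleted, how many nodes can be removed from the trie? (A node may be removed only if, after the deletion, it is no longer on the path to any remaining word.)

0

Walk "snnss" from the leaf back toward the root, removing each node that no remaining word uses.
Every node on "snnss" is still needed (e.g. by "snnssnkkksk"), so nothing is freed.
Nodes removed: 0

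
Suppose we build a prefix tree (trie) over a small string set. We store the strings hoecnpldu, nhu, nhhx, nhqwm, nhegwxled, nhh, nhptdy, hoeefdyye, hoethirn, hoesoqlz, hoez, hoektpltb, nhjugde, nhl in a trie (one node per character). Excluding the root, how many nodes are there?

Insert word by word; a character creates a node only if that edge doesn't already exist:
  "hoecnpldu" → 9 new (h, o, e, c, n, p, l, d, u)
  "nhu" → 3 new (n, h, u)
  "nhhx" → prefix "nh" already present; 2 new (h, x)
  "nhqwm" → prefix "nh" already present; 3 new (q, w, m)
  "nhegwxled" → prefix "nh" already present; 7 new (e, g, w, x, l, e, d)
  "nhh" → prefix "nhh" already present; 0 new (none)
  "nhptdy" → prefix "nh" already present; 4 new (p, t, d, y)
  "hoeefdyye" → prefix "hoe" already present; 6 new (e, f, d, y, y, e)
  "hoethirn" → prefix "hoe" already present; 5 new (t, h, i, r, n)
  "hoesoqlz" → prefix "hoe" already present; 5 new (s, o, q, l, z)
  "hoez" → prefix "hoe" already present; 1 new (z)
  "hoektpltb" → prefix "hoe" already present; 6 new (k, t, p, l, t, b)
  "nhjugde" → prefix "nh" already present; 5 new (j, u, g, d, e)
  "nhl" → prefix "nh" already present; 1 new (l)
Total nodes = 9 + 3 + 2 + 3 + 7 + 0 + 4 + 6 + 5 + 5 + 1 + 6 + 5 + 1 = 57

57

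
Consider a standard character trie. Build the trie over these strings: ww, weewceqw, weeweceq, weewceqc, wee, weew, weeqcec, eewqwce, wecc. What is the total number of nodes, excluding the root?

For each word, the new-node count is its length minus the longest prefix already in the trie:
  "ww" → 2 new (w, w)
  "weewceqw" → prefix "w" already present; 7 new (e, e, w, c, e, q, w)
  "weeweceq" → prefix "weew" already present; 4 new (e, c, e, q)
  "weewceqc" → prefix "weewceq" already present; 1 new (c)
  "wee" → prefix "wee" already present; 0 new (none)
  "weew" → prefix "weew" already present; 0 new (none)
  "weeqcec" → prefix "wee" already present; 4 new (q, c, e, c)
  "eewqwce" → 7 new (e, e, w, q, w, c, e)
  "wecc" → prefix "we" already present; 2 new (c, c)
Total nodes = 2 + 7 + 4 + 1 + 0 + 0 + 4 + 7 + 2 = 27

27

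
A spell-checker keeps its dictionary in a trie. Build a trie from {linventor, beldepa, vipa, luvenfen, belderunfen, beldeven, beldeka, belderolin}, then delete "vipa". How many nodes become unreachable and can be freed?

A node on "vipa"'s path can go only if nothing else ends at it or branches off below it.
No other word shares any prefix with "vipa", so all 4 of its nodes go.
Nodes removed: 4

4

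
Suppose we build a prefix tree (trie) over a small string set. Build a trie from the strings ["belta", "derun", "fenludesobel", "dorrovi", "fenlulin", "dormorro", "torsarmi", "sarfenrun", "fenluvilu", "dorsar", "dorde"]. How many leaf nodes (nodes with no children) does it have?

11

A leaf is a node with no children — equivalently, the end of a word that is not a proper prefix of any other stored word.
Those words: "belta", "derun", "dorde", "dormorro", "dorrovi", "dorsar", "fenludesobel", "fenlulin", "fenluvilu", "sarfenrun", "torsarmi"
Leaf count: 11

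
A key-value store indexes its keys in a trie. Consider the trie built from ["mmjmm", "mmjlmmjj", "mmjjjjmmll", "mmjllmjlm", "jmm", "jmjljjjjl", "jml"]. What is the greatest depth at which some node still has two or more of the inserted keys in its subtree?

4

The deepest shared node is where two words last agree before diverging.
"mmjllmjlm" and "mmjlmmjj" agree on "mmjl" (4 characters) before diverging; nothing deeper is shared.
Longest shared-prefix length: 4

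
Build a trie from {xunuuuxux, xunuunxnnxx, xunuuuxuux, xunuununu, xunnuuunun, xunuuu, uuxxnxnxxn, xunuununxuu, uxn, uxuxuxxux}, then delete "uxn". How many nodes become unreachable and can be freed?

1

A node on "uxn"'s path can go only if nothing else ends at it or branches off below it.
The suffix "n" (1 node) is used only by "uxn"; the node for "ux" still has the child "u", so pruning stops there.
Nodes removed: 1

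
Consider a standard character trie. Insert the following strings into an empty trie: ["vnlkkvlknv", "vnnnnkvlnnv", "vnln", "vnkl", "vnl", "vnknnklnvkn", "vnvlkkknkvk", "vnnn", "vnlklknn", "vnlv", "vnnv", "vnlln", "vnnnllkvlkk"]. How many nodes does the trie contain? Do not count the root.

54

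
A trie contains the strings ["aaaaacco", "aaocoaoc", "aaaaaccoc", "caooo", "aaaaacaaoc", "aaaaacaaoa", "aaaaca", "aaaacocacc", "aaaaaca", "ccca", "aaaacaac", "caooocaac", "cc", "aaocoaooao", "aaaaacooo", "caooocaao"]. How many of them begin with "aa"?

11

Filter for entries beginning with "aa":
Matches: "aaaaaca", "aaaaacaaoa", "aaaaacaaoc", "aaaaacco", "aaaaaccoc", "aaaaacooo", "aaaaca", "aaaacaac", "aaaacocacc", "aaocoaoc", "aaocoaooao"
Count: 11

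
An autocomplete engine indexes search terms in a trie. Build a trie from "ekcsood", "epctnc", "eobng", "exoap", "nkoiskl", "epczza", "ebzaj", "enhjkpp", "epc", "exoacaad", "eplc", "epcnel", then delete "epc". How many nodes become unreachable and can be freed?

0

Walk "epc" from the leaf back toward the root, removing each node that no remaining word uses.
Every node on "epc" is still needed (e.g. by "epctnc"), so nothing is freed.
Nodes removed: 0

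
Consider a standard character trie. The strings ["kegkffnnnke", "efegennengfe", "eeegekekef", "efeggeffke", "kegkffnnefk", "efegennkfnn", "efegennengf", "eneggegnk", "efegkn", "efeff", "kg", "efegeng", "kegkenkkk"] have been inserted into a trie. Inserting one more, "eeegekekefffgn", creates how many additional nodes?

"eeegekekef" is already a path in the trie; the remaining "ffgn" must be added.
Each of the 4 remaining characters creates one node.

4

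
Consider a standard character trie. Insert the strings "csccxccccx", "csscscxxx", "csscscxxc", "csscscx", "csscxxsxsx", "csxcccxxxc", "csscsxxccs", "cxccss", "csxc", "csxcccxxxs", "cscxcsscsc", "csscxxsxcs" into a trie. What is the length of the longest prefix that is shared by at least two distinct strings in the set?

9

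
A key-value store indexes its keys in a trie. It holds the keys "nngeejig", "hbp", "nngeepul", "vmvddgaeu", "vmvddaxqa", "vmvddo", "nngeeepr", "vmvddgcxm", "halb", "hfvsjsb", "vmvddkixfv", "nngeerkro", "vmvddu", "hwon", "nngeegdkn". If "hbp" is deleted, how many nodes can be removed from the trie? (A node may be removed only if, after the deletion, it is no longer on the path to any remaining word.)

2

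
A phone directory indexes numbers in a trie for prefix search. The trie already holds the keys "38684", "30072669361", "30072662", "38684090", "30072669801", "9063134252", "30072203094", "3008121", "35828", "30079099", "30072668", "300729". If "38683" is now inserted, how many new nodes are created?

"3868" is already a path in the trie; the remaining "3" must be added.
So 5 − 4 = 1 new nodes.

1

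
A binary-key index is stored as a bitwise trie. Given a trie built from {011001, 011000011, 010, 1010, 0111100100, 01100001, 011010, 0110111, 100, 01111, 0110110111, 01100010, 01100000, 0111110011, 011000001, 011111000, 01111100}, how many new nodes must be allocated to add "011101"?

2

"0111" is already a path in the trie; the remaining "01" must be added.
Each of the 2 remaining characters creates one node.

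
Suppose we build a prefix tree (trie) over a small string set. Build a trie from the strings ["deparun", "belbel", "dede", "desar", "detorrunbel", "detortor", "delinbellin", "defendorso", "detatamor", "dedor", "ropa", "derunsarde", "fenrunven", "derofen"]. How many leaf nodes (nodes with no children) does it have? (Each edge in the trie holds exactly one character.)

14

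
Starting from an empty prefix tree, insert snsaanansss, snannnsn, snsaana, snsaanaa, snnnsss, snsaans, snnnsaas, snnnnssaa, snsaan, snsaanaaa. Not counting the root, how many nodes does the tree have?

33

Insert word by word; a character creates a node only if that edge doesn't already exist:
  "snsaanansss" → 11 new (s, n, s, a, a, n, a, n, s, s, s)
  "snannnsn" → prefix "sn" already present; 6 new (a, n, n, n, s, n)
  "snsaana" → prefix "snsaana" already present; 0 new (none)
  "snsaanaa" → prefix "snsaana" already present; 1 new (a)
  "snnnsss" → prefix "sn" already present; 5 new (n, n, s, s, s)
  "snsaans" → prefix "snsaan" already present; 1 new (s)
  "snnnsaas" → prefix "snnns" already present; 3 new (a, a, s)
  "snnnnssaa" → prefix "snnn" already present; 5 new (n, s, s, a, a)
  "snsaan" → prefix "snsaan" already present; 0 new (none)
  "snsaanaaa" → prefix "snsaanaa" already present; 1 new (a)
Total nodes = 11 + 6 + 0 + 1 + 5 + 1 + 3 + 5 + 0 + 1 = 33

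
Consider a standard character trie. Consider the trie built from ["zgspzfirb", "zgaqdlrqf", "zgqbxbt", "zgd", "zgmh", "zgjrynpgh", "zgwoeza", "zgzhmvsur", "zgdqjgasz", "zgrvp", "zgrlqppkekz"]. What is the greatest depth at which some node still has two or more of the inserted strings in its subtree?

3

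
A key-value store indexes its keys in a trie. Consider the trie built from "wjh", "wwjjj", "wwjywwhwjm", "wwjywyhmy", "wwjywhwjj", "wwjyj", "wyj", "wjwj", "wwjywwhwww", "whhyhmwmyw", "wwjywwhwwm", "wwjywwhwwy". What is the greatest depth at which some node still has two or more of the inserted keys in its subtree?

The deepest shared node is where two words last agree before diverging.
"wwjywwhwwm" and "wwjywwhwww" agree on "wwjywwhww" (9 characters) before diverging; nothing deeper is shared.
Longest shared-prefix length: 9

9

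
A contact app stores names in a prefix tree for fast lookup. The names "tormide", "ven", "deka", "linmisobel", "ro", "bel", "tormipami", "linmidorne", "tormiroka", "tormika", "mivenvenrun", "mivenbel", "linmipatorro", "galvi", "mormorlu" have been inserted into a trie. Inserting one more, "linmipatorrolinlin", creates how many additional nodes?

Walking "linmipatorrolinlin" from the root, the first 12 characters ("linmipatorro") follow existing edges; "l" is the first miss.
So 18 − 12 = 6 new nodes.

6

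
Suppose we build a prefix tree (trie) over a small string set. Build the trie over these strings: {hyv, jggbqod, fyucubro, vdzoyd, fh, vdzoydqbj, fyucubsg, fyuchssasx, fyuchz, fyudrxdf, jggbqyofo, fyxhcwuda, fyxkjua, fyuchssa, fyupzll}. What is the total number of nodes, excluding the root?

61

Insert word by word; a character creates a node only if that edge doesn't already exist:
  "hyv" → 3 new (h, y, v)
  "jggbqod" → 7 new (j, g, g, b, q, o, d)
  "fyucubro" → 8 new (f, y, u, c, u, b, r, o)
  "vdzoyd" → 6 new (v, d, z, o, y, d)
  "fh" → prefix "f" already present; 1 new (h)
  "vdzoydqbj" → prefix "vdzoyd" already present; 3 new (q, b, j)
  "fyucubsg" → prefix "fyucub" already present; 2 new (s, g)
  "fyuchssasx" → prefix "fyuc" already present; 6 new (h, s, s, a, s, x)
  "fyuchz" → prefix "fyuch" already present; 1 new (z)
  "fyudrxdf" → prefix "fyu" already present; 5 new (d, r, x, d, f)
  "jggbqyofo" → prefix "jggbq" already present; 4 new (y, o, f, o)
  "fyxhcwuda" → prefix "fy" already present; 7 new (x, h, c, w, u, d, a)
  "fyxkjua" → prefix "fyx" already present; 4 new (k, j, u, a)
  "fyuchssa" → prefix "fyuchssa" already present; 0 new (none)
  "fyupzll" → prefix "fyu" already present; 4 new (p, z, l, l)
Total nodes = 3 + 7 + 8 + 6 + 1 + 3 + 2 + 6 + 1 + 5 + 4 + 7 + 4 + 0 + 4 = 61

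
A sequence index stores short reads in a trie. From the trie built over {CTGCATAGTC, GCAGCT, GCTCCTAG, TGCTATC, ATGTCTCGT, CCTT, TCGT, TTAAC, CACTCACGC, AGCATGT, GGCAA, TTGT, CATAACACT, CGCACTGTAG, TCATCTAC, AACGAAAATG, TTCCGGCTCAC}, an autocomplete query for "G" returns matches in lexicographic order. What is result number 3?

DFS of the "G" subtree visits, in order: "GCAGCT", "GCTCCTAG", "GGCAA"
The 3rd is GGCAA.

GGCAA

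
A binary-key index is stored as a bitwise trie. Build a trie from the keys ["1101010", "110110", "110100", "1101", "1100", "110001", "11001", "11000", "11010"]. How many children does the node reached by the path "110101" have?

1

Follow the path "110101" to its node, then look at its outgoing edges.
Distinct next characters after "110101": 0.
That node has 1 child edge.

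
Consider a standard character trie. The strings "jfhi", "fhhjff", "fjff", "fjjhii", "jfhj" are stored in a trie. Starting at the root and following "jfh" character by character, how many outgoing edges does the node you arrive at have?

2

Follow the path "jfh" to its node, then look at its outgoing edges.
Distinct next characters after "jfh": i, j.
That node has 2 child edges.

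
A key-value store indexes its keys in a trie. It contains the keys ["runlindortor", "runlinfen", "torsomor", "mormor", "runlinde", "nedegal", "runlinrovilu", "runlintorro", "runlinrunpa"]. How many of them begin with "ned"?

1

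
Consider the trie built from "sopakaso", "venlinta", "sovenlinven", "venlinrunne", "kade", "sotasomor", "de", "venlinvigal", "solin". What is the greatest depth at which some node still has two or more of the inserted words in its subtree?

Equivalently: take the maximum, over all pairs, of their longest common prefix length.
"venlinrunne" and "venlinta" agree on "venlin" (6 characters) before diverging; nothing deeper is shared.
Longest shared-prefix length: 6

6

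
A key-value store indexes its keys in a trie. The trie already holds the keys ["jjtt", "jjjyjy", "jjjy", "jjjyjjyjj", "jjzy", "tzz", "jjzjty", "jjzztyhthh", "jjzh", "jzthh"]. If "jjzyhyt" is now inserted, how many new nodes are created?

3

Walking "jjzyhyt" from the root, the first 4 characters ("jjzy") follow existing edges; "h" is the first miss.
So 7 − 4 = 3 new nodes.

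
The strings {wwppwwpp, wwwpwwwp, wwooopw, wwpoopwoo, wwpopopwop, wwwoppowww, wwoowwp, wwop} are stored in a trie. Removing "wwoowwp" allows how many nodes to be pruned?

3

A node on "wwoowwp"'s path can go only if nothing else ends at it or branches off below it.
The suffix "wwp" (3 nodes) is used only by "wwoowwp"; the node for "wwoo" still has the child "o", so pruning stops there.
Nodes removed: 3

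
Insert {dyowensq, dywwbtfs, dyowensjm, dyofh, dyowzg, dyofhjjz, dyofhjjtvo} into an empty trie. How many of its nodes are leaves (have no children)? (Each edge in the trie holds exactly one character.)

Leaves are exactly the stored words that no other stored word extends.
Those words: "dyofhjjtvo", "dyofhjjz", "dyowensjm", "dyowensq", "dyowzg", "dywwbtfs"
Leaf count: 6

6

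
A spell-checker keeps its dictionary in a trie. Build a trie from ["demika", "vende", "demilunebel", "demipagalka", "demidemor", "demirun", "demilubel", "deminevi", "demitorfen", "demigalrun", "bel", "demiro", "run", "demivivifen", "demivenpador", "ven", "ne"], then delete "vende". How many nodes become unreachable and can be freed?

Walk "vende" from the leaf back toward the root, removing each node that no remaining word uses.
The suffix "de" (2 nodes) is used only by "vende"; "ven" is itself a stored word, so pruning stops there.
Nodes removed: 2

2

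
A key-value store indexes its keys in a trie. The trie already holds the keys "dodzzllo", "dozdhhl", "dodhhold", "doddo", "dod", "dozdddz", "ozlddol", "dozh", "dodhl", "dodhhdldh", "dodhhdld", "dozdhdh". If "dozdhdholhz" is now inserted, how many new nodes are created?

Walking "dozdhdholhz" from the root, the first 7 characters ("dozdhdh") follow existing edges; "o" is the first miss.
New nodes needed: |"dozdhdholhz"| − 7 = 11 − 7 = 4.

4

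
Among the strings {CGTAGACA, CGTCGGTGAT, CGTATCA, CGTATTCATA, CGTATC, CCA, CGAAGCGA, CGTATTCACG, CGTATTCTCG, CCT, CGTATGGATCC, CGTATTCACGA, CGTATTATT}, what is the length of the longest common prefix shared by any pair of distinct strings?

10

Look for the deepest trie node that still has at least two words in its subtree.
e.g. "CGTATTCACG" and "CGTATTCACGA" share the prefix "CGTATTCACG" of length 10; no pair shares a longer one.
Longest shared-prefix length: 10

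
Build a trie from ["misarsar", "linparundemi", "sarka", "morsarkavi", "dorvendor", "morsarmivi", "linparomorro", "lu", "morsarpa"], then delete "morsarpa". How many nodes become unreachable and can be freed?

After clearing the end-marker at "morsarpa", prune upward until reaching a node still needed by another word.
The suffix "pa" (2 nodes) is used only by "morsarpa"; the node for "morsar" still has the child "k", so pruning stops there.
Nodes removed: 2

2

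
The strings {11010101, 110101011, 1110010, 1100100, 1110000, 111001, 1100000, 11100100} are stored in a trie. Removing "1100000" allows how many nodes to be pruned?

Walk "1100000" from the leaf back toward the root, removing each node that no remaining word uses.
The suffix "000" (3 nodes) is used only by "1100000"; the node for "1100" still has the child "1", so pruning stops there.
Nodes removed: 3

3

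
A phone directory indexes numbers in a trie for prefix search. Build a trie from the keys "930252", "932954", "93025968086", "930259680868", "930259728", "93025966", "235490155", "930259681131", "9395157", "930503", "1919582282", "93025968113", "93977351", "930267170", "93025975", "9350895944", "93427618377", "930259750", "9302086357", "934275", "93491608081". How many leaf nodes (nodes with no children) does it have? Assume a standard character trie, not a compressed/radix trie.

18

Leaves are exactly the stored words that no other stored word extends.
Those words: "1919582282", "235490155", "9302086357", "930252", "93025966", "930259680868", "930259681131", "930259728", "930259750", "930267170", "930503", "932954", "934275", "93427618377", "93491608081", "9350895944", "9395157", "93977351"
Leaf count: 18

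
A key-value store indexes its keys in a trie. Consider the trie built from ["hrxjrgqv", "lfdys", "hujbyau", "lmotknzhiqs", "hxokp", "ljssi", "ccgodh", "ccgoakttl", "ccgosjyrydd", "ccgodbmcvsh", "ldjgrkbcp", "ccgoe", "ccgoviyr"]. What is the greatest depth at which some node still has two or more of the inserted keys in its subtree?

The deepest shared node is where two words last agree before diverging.
"ccgodbmcvsh" and "ccgodh" agree on "ccgod" (5 characters) before diverging; nothing deeper is shared.
Longest shared-prefix length: 5

5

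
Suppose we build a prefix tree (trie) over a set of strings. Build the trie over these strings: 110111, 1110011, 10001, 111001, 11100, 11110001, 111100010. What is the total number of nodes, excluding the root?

Count nodes per top-level branch (shared prefixes stored once):
  '1'-branch (10001, 110111, 11100, 111001, 1110011, 11110001, 111100010): 21 nodes
Sum: 21

21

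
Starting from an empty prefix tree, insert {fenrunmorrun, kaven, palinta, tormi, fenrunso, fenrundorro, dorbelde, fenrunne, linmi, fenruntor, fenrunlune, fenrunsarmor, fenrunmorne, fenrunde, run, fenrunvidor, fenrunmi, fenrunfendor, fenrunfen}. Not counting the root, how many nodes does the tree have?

81

Trace insertions, counting only characters that open a new branch:
  "fenrunmorrun" → 12 new (f, e, n, r, u, n, m, o, r, r, u, n)
  "kaven" → 5 new (k, a, v, e, n)
  "palinta" → 7 new (p, a, l, i, n, t, a)
  "tormi" → 5 new (t, o, r, m, i)
  "fenrunso" → prefix "fenrun" already present; 2 new (s, o)
  "fenrundorro" → prefix "fenrun" already present; 5 new (d, o, r, r, o)
  "dorbelde" → 8 new (d, o, r, b, e, l, d, e)
  "fenrunne" → prefix "fenrun" already present; 2 new (n, e)
  "linmi" → 5 new (l, i, n, m, i)
  "fenruntor" → prefix "fenrun" already present; 3 new (t, o, r)
  "fenrunlune" → prefix "fenrun" already present; 4 new (l, u, n, e)
  "fenrunsarmor" → prefix "fenruns" already present; 5 new (a, r, m, o, r)
  "fenrunmorne" → prefix "fenrunmor" already present; 2 new (n, e)
  "fenrunde" → prefix "fenrund" already present; 1 new (e)
  "run" → 3 new (r, u, n)
  "fenrunvidor" → prefix "fenrun" already present; 5 new (v, i, d, o, r)
  "fenrunmi" → prefix "fenrunm" already present; 1 new (i)
  "fenrunfendor" → prefix "fenrun" already present; 6 new (f, e, n, d, o, r)
  "fenrunfen" → prefix "fenrunfen" already present; 0 new (none)
Total nodes = 12 + 5 + 7 + 5 + 2 + 5 + 8 + 2 + 5 + 3 + 4 + 5 + 2 + 1 + 3 + 5 + 1 + 6 + 0 = 81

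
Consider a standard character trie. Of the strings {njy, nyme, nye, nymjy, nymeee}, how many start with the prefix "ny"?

Filter for entries beginning with "ny":
Matches: "nye", "nyme", "nymeee", "nymjy"
Count: 4

4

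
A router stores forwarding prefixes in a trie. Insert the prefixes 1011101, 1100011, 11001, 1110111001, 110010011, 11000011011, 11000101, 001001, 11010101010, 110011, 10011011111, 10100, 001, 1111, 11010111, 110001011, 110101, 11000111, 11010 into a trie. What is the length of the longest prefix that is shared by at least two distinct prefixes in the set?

8

The deepest shared node is where two words last agree before diverging.
e.g. "11000101" and "110001011" share the prefix "11000101" of length 8; no pair shares a longer one.
Longest shared-prefix length: 8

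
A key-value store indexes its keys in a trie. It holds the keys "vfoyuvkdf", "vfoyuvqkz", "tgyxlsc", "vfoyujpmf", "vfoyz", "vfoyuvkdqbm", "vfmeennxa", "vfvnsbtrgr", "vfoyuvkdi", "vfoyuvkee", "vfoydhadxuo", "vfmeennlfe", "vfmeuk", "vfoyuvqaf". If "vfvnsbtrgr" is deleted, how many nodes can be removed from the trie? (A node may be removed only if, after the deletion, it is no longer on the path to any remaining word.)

8

Walk "vfvnsbtrgr" from the leaf back toward the root, removing each node that no remaining word uses.
The suffix "vnsbtrgr" (8 nodes) is used only by "vfvnsbtrgr"; the node for "vf" still has the child "o", so pruning stops there.
Nodes removed: 8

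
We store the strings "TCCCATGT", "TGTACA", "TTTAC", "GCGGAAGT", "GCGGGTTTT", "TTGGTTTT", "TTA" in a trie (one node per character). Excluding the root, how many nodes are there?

37

Trie structure (* marks end of a word):
(root)
├─ G
│  └─ C
│     └─ G
│        └─ G
│           ├─ A
│           │  └─ A
│           │     └─ G
│           │        └─ T *
│           └─ G
│              └─ T
│                 └─ T
│                    └─ T
│                       └─ T *
└─ T
   ├─ C
   │  └─ C
   │     └─ C
   │        └─ A
   │           └─ T
   │              └─ G
   │                 └─ T *
   ├─ G
   │  └─ T
   │     └─ A
   │        └─ C
   │           └─ A *
   └─ T
      ├─ A *
      ├─ G
      │  └─ G
      │     └─ T
      │        └─ T
      │           └─ T
      │              └─ T *
      └─ T
         └─ A
            └─ C *
Counting every labelled node above: 37.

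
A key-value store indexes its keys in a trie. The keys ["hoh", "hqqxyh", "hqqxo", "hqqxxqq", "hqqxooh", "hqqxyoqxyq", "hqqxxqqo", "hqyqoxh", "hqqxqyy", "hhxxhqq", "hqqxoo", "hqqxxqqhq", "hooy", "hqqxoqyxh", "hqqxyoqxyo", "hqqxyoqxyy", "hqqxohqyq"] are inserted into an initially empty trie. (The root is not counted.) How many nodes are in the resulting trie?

48

Trace insertions, counting only characters that open a new branch:
  "hoh" → 3 new (h, o, h)
  "hqqxyh" → prefix "h" already present; 5 new (q, q, x, y, h)
  "hqqxo" → prefix "hqqx" already present; 1 new (o)
  "hqqxxqq" → prefix "hqqx" already present; 3 new (x, q, q)
  "hqqxooh" → prefix "hqqxo" already present; 2 new (o, h)
  "hqqxyoqxyq" → prefix "hqqxy" already present; 5 new (o, q, x, y, q)
  "hqqxxqqo" → prefix "hqqxxqq" already present; 1 new (o)
  "hqyqoxh" → prefix "hq" already present; 5 new (y, q, o, x, h)
  "hqqxqyy" → prefix "hqqx" already present; 3 new (q, y, y)
  "hhxxhqq" → prefix "h" already present; 6 new (h, x, x, h, q, q)
  "hqqxoo" → prefix "hqqxoo" already present; 0 new (none)
  "hqqxxqqhq" → prefix "hqqxxqq" already present; 2 new (h, q)
  "hooy" → prefix "ho" already present; 2 new (o, y)
  "hqqxoqyxh" → prefix "hqqxo" already present; 4 new (q, y, x, h)
  "hqqxyoqxyo" → prefix "hqqxyoqxy" already present; 1 new (o)
  "hqqxyoqxyy" → prefix "hqqxyoqxy" already present; 1 new (y)
  "hqqxohqyq" → prefix "hqqxo" already present; 4 new (h, q, y, q)
Total nodes = 3 + 5 + 1 + 3 + 2 + 5 + 1 + 5 + 3 + 6 + 0 + 2 + 2 + 4 + 1 + 1 + 4 = 48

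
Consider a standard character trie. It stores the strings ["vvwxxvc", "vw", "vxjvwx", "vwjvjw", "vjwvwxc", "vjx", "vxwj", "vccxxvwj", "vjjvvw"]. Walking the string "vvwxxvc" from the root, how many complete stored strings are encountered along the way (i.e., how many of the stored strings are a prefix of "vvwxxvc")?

1

Check each prefix of "vvwxxvc" against the stored set — each match is an end-marker on the path.
Prefixes of the query that are stored words: "vvwxxvc"
Count: 1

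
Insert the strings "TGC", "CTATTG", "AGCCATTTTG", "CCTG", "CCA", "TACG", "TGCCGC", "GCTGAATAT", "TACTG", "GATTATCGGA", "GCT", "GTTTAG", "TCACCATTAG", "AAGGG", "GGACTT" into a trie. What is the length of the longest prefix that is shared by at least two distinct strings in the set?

3

The deepest shared node is where two words last agree before diverging.
e.g. "GCT" and "GCTGAATAT" share the prefix "GCT" of length 3; no pair shares a longer one.
Longest shared-prefix length: 3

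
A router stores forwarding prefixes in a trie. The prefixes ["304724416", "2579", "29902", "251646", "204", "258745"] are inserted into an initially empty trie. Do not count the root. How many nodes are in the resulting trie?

27

Count nodes per top-level branch (shared prefixes stored once):
  '2'-branch (204, 251646, 2579, 258745, 29902): 18 nodes
  '3'-branch (304724416): 9 nodes
Sum: 27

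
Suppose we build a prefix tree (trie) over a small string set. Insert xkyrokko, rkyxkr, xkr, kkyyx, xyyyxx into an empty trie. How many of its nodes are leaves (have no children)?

5

Leaves are exactly the stored words that no other stored word extends.
Those words: "kkyyx", "rkyxkr", "xkr", "xkyrokko", "xyyyxx"
Leaf count: 5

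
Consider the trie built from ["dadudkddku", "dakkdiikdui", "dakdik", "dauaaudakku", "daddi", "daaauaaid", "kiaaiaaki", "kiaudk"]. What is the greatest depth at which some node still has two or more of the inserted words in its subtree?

3

Look for the deepest trie node that still has at least two words in its subtree.
"daddi" and "dadudkddku" agree on "dad" (3 characters) before diverging; nothing deeper is shared.
Longest shared-prefix length: 3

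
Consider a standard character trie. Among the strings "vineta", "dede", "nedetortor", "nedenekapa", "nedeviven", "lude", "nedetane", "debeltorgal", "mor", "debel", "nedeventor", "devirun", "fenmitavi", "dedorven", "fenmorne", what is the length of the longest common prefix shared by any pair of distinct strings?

Look for the deepest trie node that still has at least two words in its subtree.
e.g. "debel" and "debeltorgal" share the prefix "debel" of length 5; no pair shares a longer one.
Longest shared-prefix length: 5

5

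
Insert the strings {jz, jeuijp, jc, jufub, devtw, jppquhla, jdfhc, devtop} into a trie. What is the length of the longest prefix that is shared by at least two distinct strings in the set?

Look for the deepest trie node that still has at least two words in its subtree.
"devtop" and "devtw" agree on "devt" (4 characters) before diverging; nothing deeper is shared.
Longest shared-prefix length: 4

4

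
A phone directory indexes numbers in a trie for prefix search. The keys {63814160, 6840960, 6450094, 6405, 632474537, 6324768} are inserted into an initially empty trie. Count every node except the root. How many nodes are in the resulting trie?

31

Count nodes per top-level branch (shared prefixes stored once):
  '6'-branch (632474537, 6324768, 63814160, 6405, 6450094, 6840960): 31 nodes
Sum: 31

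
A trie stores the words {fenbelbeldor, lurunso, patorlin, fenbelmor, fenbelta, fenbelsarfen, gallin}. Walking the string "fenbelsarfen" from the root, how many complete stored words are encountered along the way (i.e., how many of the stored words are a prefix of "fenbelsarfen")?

Walk "fenbelsarfen" from the root; an end-of-word marker is hit whenever a stored word is a prefix of "fenbelsarfen".
Prefixes of the query that are stored words: "fenbelsarfen"
Count: 1

1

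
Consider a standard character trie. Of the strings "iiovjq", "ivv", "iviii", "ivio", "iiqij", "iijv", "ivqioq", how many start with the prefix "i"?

Filter for entries beginning with "i":
Matches: "iijv", "iiovjq", "iiqij", "iviii", "ivio", "ivqioq", "ivv"
Count: 7

7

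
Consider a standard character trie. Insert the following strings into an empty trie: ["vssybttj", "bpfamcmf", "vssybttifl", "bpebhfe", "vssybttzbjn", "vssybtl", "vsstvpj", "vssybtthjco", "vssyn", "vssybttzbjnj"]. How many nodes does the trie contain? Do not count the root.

39

For each word, the new-node count is its length minus the longest prefix already in the trie:
  "vssybttj" → 8 new (v, s, s, y, b, t, t, j)
  "bpfamcmf" → 8 new (b, p, f, a, m, c, m, f)
  "vssybttifl" → prefix "vssybtt" already present; 3 new (i, f, l)
  "bpebhfe" → prefix "bp" already present; 5 new (e, b, h, f, e)
  "vssybttzbjn" → prefix "vssybtt" already present; 4 new (z, b, j, n)
  "vssybtl" → prefix "vssybt" already present; 1 new (l)
  "vsstvpj" → prefix "vss" already present; 4 new (t, v, p, j)
  "vssybtthjco" → prefix "vssybtt" already present; 4 new (h, j, c, o)
  "vssyn" → prefix "vssy" already present; 1 new (n)
  "vssybttzbjnj" → prefix "vssybttzbjn" already present; 1 new (j)
Total nodes = 8 + 8 + 3 + 5 + 4 + 1 + 4 + 4 + 1 + 1 = 39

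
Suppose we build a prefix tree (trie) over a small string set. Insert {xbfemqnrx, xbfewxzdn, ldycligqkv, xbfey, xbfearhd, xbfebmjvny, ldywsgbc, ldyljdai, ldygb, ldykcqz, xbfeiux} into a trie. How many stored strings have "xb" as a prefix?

6

Traverse to the node for "xb", then collect every word in that subtree.
Words under "xb": xbfearhd, xbfebmjvny, xbfeiux, xbfemqnrx, xbfewxzdn, xbfey
Count: 6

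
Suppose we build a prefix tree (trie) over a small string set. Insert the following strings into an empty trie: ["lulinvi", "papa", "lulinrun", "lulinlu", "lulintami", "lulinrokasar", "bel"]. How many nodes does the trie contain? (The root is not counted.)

29

Trace insertions, counting only characters that open a new branch:
  "lulinvi" → 7 new (l, u, l, i, n, v, i)
  "papa" → 4 new (p, a, p, a)
  "lulinrun" → prefix "lulin" already present; 3 new (r, u, n)
  "lulinlu" → prefix "lulin" already present; 2 new (l, u)
  "lulintami" → prefix "lulin" already present; 4 new (t, a, m, i)
  "lulinrokasar" → prefix "lulinr" already present; 6 new (o, k, a, s, a, r)
  "bel" → 3 new (b, e, l)
Total nodes = 7 + 4 + 3 + 2 + 4 + 6 + 3 = 29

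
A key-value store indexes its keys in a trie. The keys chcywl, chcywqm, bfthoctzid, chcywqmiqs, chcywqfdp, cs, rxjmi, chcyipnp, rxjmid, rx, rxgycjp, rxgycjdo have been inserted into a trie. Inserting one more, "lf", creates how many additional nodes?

Nothing in the trie begins with "l"; the whole of "lf" is new.
2 − 0 = 2 new nodes.

2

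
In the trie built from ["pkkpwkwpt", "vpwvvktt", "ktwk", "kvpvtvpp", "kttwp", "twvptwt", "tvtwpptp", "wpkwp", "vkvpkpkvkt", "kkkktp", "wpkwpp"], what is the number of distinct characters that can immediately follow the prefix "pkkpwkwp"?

Walk "pkkpwkwp" from the root, arriving at one node.
Distinct next characters after "pkkpwkwp": t.
That node has 1 child edge.

1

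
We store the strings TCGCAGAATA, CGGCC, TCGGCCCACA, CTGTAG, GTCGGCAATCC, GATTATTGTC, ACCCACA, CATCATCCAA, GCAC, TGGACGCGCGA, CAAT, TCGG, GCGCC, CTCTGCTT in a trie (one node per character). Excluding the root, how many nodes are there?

87

Count nodes per top-level branch (shared prefixes stored once):
  'A'-branch (ACCCACA): 7 nodes
  'C'-branch (CAAT, CATCATCCAA, CGGCC, CTCTGCTT, CTGTAG): 27 nodes
  'G'-branch (GATTATTGTC, GCAC, GCGCC, GTCGGCAATCC): 26 nodes
  'T'-branch (TCGCAGAATA, TCGG, TCGGCCCACA, TGGACGCGCGA): 27 nodes
Sum: 87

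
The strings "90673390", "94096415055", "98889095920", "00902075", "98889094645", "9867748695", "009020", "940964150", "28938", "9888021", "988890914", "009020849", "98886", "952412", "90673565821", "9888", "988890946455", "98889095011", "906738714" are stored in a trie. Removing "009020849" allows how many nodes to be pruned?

A node on "009020849"'s path can go only if nothing else ends at it or branches off below it.
The suffix "849" (3 nodes) is used only by "009020849"; the node for "009020" still has the child "7", so pruning stops there.
Nodes removed: 3

3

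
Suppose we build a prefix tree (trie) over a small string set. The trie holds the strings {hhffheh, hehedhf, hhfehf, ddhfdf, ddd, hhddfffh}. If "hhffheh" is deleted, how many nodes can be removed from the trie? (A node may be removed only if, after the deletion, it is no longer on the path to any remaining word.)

4

Walk "hhffheh" from the leaf back toward the root, removing each node that no remaining word uses.
The suffix "fheh" (4 nodes) is used only by "hhffheh"; the node for "hhf" still has the child "e", so pruning stops there.
Nodes removed: 4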